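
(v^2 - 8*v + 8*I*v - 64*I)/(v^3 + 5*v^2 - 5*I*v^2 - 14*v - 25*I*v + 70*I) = (v^2 + 8*v*(-1 + I) - 64*I)/(v^3 + 5*v^2*(1 - I) - v*(14 + 25*I) + 70*I)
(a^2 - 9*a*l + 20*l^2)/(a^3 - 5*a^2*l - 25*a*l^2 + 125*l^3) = (a - 4*l)/(a^2 - 25*l^2)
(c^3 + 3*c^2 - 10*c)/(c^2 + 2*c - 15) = c*(c - 2)/(c - 3)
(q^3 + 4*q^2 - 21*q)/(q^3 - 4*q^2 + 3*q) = (q + 7)/(q - 1)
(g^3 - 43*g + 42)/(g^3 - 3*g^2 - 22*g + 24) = (g + 7)/(g + 4)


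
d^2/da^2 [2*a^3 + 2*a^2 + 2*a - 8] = 12*a + 4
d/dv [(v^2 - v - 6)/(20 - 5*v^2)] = -1/(5*v^2 - 20*v + 20)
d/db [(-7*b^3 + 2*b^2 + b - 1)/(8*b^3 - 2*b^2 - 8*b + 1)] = (-2*b^4 + 96*b^3 - 11*b^2 - 7)/(64*b^6 - 32*b^5 - 124*b^4 + 48*b^3 + 60*b^2 - 16*b + 1)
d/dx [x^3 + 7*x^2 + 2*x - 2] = 3*x^2 + 14*x + 2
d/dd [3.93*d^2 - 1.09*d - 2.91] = 7.86*d - 1.09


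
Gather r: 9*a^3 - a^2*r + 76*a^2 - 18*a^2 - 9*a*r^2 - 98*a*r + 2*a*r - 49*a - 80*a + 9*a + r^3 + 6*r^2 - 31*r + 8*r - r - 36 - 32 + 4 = 9*a^3 + 58*a^2 - 120*a + r^3 + r^2*(6 - 9*a) + r*(-a^2 - 96*a - 24) - 64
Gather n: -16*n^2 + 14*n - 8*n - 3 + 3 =-16*n^2 + 6*n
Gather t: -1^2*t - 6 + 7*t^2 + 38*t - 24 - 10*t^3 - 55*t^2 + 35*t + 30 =-10*t^3 - 48*t^2 + 72*t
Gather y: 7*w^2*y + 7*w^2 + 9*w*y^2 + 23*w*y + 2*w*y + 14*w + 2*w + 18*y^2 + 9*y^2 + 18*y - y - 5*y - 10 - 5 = 7*w^2 + 16*w + y^2*(9*w + 27) + y*(7*w^2 + 25*w + 12) - 15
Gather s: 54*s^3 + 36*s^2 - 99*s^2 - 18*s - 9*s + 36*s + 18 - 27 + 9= 54*s^3 - 63*s^2 + 9*s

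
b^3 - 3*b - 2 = (b - 2)*(b + 1)^2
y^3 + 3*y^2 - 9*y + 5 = (y - 1)^2*(y + 5)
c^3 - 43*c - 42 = (c - 7)*(c + 1)*(c + 6)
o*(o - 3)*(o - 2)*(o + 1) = o^4 - 4*o^3 + o^2 + 6*o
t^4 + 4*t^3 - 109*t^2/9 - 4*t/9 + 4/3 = (t - 2)*(t - 1/3)*(t + 1/3)*(t + 6)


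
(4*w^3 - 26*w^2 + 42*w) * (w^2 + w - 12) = 4*w^5 - 22*w^4 - 32*w^3 + 354*w^2 - 504*w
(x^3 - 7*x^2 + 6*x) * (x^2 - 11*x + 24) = x^5 - 18*x^4 + 107*x^3 - 234*x^2 + 144*x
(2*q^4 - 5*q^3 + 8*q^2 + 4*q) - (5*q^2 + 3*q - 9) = 2*q^4 - 5*q^3 + 3*q^2 + q + 9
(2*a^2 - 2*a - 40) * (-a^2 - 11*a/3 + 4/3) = -2*a^4 - 16*a^3/3 + 50*a^2 + 144*a - 160/3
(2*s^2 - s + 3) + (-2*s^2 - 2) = 1 - s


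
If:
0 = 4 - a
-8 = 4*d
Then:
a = 4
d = -2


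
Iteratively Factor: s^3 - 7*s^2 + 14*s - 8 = (s - 1)*(s^2 - 6*s + 8) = (s - 2)*(s - 1)*(s - 4)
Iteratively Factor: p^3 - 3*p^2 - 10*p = (p)*(p^2 - 3*p - 10) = p*(p - 5)*(p + 2)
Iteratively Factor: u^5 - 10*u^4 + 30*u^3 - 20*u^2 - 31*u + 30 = (u - 3)*(u^4 - 7*u^3 + 9*u^2 + 7*u - 10) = (u - 5)*(u - 3)*(u^3 - 2*u^2 - u + 2) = (u - 5)*(u - 3)*(u - 1)*(u^2 - u - 2) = (u - 5)*(u - 3)*(u - 2)*(u - 1)*(u + 1)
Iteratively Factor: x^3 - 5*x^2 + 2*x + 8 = (x - 4)*(x^2 - x - 2) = (x - 4)*(x + 1)*(x - 2)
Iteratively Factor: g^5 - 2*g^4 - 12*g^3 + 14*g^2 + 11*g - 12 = (g - 4)*(g^4 + 2*g^3 - 4*g^2 - 2*g + 3) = (g - 4)*(g + 1)*(g^3 + g^2 - 5*g + 3) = (g - 4)*(g - 1)*(g + 1)*(g^2 + 2*g - 3) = (g - 4)*(g - 1)*(g + 1)*(g + 3)*(g - 1)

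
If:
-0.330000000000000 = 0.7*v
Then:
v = -0.47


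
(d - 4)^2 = d^2 - 8*d + 16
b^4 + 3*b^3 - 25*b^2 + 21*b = b*(b - 3)*(b - 1)*(b + 7)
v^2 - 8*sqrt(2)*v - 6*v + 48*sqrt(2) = (v - 6)*(v - 8*sqrt(2))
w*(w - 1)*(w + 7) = w^3 + 6*w^2 - 7*w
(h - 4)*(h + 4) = h^2 - 16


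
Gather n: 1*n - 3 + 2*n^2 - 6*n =2*n^2 - 5*n - 3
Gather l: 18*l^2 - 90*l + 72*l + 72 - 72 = 18*l^2 - 18*l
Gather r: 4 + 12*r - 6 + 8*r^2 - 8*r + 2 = 8*r^2 + 4*r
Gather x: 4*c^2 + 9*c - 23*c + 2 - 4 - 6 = 4*c^2 - 14*c - 8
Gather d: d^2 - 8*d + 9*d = d^2 + d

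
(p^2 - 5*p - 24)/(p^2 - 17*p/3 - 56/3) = 3*(p + 3)/(3*p + 7)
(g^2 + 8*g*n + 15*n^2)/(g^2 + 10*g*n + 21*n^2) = (g + 5*n)/(g + 7*n)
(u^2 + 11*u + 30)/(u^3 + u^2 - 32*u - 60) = (u + 6)/(u^2 - 4*u - 12)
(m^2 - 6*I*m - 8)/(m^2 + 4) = (m - 4*I)/(m + 2*I)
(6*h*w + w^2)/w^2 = (6*h + w)/w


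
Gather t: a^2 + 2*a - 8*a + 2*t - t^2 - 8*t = a^2 - 6*a - t^2 - 6*t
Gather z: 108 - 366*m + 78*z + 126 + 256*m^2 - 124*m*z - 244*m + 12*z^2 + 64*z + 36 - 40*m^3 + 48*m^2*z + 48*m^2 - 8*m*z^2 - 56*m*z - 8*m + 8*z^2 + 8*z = -40*m^3 + 304*m^2 - 618*m + z^2*(20 - 8*m) + z*(48*m^2 - 180*m + 150) + 270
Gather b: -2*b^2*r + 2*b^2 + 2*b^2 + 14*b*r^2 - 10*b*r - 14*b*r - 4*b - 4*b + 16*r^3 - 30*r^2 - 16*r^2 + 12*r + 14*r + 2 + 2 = b^2*(4 - 2*r) + b*(14*r^2 - 24*r - 8) + 16*r^3 - 46*r^2 + 26*r + 4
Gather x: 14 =14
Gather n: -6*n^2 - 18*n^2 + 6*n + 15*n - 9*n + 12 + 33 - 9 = -24*n^2 + 12*n + 36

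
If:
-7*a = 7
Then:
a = -1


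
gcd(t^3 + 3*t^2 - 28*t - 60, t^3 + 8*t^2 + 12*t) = t^2 + 8*t + 12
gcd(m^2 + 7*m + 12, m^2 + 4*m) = m + 4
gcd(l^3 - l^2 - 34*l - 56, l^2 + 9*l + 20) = l + 4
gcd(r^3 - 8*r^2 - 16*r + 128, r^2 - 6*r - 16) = r - 8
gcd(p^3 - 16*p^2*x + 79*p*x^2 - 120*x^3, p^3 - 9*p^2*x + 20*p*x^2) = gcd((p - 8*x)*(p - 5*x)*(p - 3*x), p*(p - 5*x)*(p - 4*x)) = -p + 5*x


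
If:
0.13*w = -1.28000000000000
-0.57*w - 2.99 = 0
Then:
No Solution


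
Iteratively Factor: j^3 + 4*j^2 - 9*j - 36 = (j - 3)*(j^2 + 7*j + 12) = (j - 3)*(j + 3)*(j + 4)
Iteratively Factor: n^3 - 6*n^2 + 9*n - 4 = (n - 1)*(n^2 - 5*n + 4) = (n - 1)^2*(n - 4)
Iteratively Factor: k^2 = (k)*(k)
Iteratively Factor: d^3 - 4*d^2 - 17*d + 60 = (d - 5)*(d^2 + d - 12) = (d - 5)*(d - 3)*(d + 4)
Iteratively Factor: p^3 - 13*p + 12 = (p - 1)*(p^2 + p - 12) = (p - 3)*(p - 1)*(p + 4)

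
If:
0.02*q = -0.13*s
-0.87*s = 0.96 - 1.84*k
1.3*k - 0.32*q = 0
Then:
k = 0.40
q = 1.64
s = -0.25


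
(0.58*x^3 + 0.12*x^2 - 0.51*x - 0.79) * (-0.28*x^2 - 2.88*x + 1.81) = -0.1624*x^5 - 1.704*x^4 + 0.847*x^3 + 1.9072*x^2 + 1.3521*x - 1.4299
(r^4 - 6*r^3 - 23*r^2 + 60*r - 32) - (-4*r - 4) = r^4 - 6*r^3 - 23*r^2 + 64*r - 28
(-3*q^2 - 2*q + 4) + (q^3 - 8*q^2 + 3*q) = q^3 - 11*q^2 + q + 4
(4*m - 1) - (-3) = 4*m + 2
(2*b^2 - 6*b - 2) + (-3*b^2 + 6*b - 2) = -b^2 - 4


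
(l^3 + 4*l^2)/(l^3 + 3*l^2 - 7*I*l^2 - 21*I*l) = l*(l + 4)/(l^2 + l*(3 - 7*I) - 21*I)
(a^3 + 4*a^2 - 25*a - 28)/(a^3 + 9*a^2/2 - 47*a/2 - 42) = 2*(a + 1)/(2*a + 3)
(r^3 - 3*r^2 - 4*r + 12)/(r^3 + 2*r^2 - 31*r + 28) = (r^3 - 3*r^2 - 4*r + 12)/(r^3 + 2*r^2 - 31*r + 28)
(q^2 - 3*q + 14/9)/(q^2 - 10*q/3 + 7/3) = (q - 2/3)/(q - 1)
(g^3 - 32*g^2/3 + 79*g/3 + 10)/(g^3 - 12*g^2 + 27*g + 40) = (g^2 - 17*g/3 - 2)/(g^2 - 7*g - 8)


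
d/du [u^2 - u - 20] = 2*u - 1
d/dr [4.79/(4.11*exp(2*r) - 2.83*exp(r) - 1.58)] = (13.5557 - 39.3738*exp(r))*exp(r)/(-4.11*exp(2*r) + 2.83*exp(r) + 1.58)^2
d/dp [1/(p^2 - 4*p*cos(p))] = 2*(-2*p*sin(p) - p + 2*cos(p))/(p^2*(p - 4*cos(p))^2)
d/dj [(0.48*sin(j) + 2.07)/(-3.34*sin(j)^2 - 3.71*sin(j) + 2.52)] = (1.6032*sin(j)^2 + 13.8276*sin(j) + 8.8893)*cos(j)/(11.1556*sin(j)^4 + 24.7828*sin(j)^3 - 3.0695*sin(j)^2 - 18.6984*sin(j) + 6.3504)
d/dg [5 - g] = -1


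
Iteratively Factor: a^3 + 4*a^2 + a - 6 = (a + 3)*(a^2 + a - 2) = (a + 2)*(a + 3)*(a - 1)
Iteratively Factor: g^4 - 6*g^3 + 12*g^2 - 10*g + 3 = (g - 1)*(g^3 - 5*g^2 + 7*g - 3) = (g - 1)^2*(g^2 - 4*g + 3) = (g - 3)*(g - 1)^2*(g - 1)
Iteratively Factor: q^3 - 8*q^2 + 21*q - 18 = (q - 2)*(q^2 - 6*q + 9) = (q - 3)*(q - 2)*(q - 3)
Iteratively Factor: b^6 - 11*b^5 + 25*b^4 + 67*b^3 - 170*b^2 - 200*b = (b - 5)*(b^5 - 6*b^4 - 5*b^3 + 42*b^2 + 40*b) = (b - 5)*(b - 4)*(b^4 - 2*b^3 - 13*b^2 - 10*b) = (b - 5)^2*(b - 4)*(b^3 + 3*b^2 + 2*b) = (b - 5)^2*(b - 4)*(b + 1)*(b^2 + 2*b) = (b - 5)^2*(b - 4)*(b + 1)*(b + 2)*(b)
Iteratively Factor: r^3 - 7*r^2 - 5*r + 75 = (r + 3)*(r^2 - 10*r + 25) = (r - 5)*(r + 3)*(r - 5)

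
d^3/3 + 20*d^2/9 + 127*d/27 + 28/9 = (d/3 + 1)*(d + 4/3)*(d + 7/3)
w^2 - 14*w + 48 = (w - 8)*(w - 6)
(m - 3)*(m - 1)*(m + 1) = m^3 - 3*m^2 - m + 3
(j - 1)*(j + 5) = j^2 + 4*j - 5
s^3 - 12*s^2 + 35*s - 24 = (s - 8)*(s - 3)*(s - 1)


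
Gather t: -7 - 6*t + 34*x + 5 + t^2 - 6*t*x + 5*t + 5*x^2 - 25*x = t^2 + t*(-6*x - 1) + 5*x^2 + 9*x - 2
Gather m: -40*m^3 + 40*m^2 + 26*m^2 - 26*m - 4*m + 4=-40*m^3 + 66*m^2 - 30*m + 4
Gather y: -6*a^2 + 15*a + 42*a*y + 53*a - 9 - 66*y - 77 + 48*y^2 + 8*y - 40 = -6*a^2 + 68*a + 48*y^2 + y*(42*a - 58) - 126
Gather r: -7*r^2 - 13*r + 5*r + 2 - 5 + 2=-7*r^2 - 8*r - 1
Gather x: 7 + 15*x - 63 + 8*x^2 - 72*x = 8*x^2 - 57*x - 56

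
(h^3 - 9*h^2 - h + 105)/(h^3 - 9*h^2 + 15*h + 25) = (h^2 - 4*h - 21)/(h^2 - 4*h - 5)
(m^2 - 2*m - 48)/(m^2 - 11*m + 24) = (m + 6)/(m - 3)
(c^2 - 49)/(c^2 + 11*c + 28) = (c - 7)/(c + 4)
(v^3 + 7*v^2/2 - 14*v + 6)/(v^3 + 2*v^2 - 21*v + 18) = (v^2 - 5*v/2 + 1)/(v^2 - 4*v + 3)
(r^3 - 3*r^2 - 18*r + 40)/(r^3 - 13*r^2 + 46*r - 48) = (r^2 - r - 20)/(r^2 - 11*r + 24)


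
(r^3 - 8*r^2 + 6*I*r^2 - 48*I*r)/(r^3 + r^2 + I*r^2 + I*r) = (r^2 + r*(-8 + 6*I) - 48*I)/(r^2 + r*(1 + I) + I)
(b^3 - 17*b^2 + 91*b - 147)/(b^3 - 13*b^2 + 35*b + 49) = (b - 3)/(b + 1)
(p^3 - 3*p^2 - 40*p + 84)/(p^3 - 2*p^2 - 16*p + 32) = (p^2 - p - 42)/(p^2 - 16)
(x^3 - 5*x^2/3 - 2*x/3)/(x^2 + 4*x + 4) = x*(3*x^2 - 5*x - 2)/(3*(x^2 + 4*x + 4))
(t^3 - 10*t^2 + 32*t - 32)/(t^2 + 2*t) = (t^3 - 10*t^2 + 32*t - 32)/(t*(t + 2))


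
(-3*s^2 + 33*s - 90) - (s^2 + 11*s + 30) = -4*s^2 + 22*s - 120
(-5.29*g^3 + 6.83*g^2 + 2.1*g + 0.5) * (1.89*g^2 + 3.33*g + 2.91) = -9.9981*g^5 - 4.707*g^4 + 11.319*g^3 + 27.8133*g^2 + 7.776*g + 1.455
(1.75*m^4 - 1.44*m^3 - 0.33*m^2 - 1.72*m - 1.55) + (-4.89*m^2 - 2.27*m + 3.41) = 1.75*m^4 - 1.44*m^3 - 5.22*m^2 - 3.99*m + 1.86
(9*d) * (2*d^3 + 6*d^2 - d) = 18*d^4 + 54*d^3 - 9*d^2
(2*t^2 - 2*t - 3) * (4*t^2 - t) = 8*t^4 - 10*t^3 - 10*t^2 + 3*t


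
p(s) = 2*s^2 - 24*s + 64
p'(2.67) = -13.32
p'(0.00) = -24.00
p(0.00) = 64.00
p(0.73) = 47.55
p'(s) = 4*s - 24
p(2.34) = 18.79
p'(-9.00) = -60.00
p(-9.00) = 442.00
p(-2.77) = 145.83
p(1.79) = 27.45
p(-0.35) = 72.64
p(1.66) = 29.67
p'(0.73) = -21.08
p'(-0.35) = -25.40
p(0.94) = 43.21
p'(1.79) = -16.84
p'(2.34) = -14.64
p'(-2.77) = -35.08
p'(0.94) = -20.24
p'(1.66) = -17.36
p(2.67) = 14.18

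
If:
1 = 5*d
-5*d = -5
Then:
No Solution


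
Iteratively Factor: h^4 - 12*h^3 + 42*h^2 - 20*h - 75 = (h - 5)*(h^3 - 7*h^2 + 7*h + 15) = (h - 5)^2*(h^2 - 2*h - 3) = (h - 5)^2*(h + 1)*(h - 3)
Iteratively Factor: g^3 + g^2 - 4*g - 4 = (g + 1)*(g^2 - 4) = (g - 2)*(g + 1)*(g + 2)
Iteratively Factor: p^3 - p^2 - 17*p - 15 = (p + 1)*(p^2 - 2*p - 15) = (p + 1)*(p + 3)*(p - 5)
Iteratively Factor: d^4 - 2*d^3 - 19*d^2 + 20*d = (d + 4)*(d^3 - 6*d^2 + 5*d) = (d - 5)*(d + 4)*(d^2 - d) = (d - 5)*(d - 1)*(d + 4)*(d)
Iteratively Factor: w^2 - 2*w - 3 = (w - 3)*(w + 1)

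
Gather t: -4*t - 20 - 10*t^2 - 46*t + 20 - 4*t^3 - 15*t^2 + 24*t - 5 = -4*t^3 - 25*t^2 - 26*t - 5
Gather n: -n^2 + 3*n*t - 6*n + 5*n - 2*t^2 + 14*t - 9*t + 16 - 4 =-n^2 + n*(3*t - 1) - 2*t^2 + 5*t + 12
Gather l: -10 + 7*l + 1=7*l - 9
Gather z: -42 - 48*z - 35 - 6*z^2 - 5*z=-6*z^2 - 53*z - 77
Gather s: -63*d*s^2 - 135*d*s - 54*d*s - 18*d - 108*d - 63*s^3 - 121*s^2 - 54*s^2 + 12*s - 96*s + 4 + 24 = -126*d - 63*s^3 + s^2*(-63*d - 175) + s*(-189*d - 84) + 28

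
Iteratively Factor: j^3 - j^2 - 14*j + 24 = (j + 4)*(j^2 - 5*j + 6) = (j - 2)*(j + 4)*(j - 3)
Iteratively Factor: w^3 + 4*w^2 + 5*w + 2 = (w + 1)*(w^2 + 3*w + 2) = (w + 1)*(w + 2)*(w + 1)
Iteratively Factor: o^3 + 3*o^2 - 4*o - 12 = (o + 2)*(o^2 + o - 6) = (o - 2)*(o + 2)*(o + 3)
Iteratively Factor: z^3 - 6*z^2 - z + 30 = (z - 5)*(z^2 - z - 6) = (z - 5)*(z - 3)*(z + 2)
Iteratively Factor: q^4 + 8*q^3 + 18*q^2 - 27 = (q + 3)*(q^3 + 5*q^2 + 3*q - 9) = (q + 3)^2*(q^2 + 2*q - 3) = (q + 3)^3*(q - 1)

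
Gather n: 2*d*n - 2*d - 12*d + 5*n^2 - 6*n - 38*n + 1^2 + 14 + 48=-14*d + 5*n^2 + n*(2*d - 44) + 63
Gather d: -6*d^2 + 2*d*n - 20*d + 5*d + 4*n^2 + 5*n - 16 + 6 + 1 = -6*d^2 + d*(2*n - 15) + 4*n^2 + 5*n - 9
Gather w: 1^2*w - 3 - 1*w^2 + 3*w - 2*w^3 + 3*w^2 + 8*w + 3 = -2*w^3 + 2*w^2 + 12*w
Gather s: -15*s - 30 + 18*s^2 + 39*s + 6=18*s^2 + 24*s - 24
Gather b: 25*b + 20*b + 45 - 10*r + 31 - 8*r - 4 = 45*b - 18*r + 72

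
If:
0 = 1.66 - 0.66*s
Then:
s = 2.52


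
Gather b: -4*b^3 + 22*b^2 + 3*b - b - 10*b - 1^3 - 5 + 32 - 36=-4*b^3 + 22*b^2 - 8*b - 10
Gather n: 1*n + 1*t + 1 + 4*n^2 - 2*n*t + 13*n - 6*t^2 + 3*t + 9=4*n^2 + n*(14 - 2*t) - 6*t^2 + 4*t + 10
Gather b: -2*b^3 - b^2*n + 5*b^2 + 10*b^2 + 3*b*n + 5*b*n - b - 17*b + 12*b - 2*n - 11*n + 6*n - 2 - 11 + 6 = -2*b^3 + b^2*(15 - n) + b*(8*n - 6) - 7*n - 7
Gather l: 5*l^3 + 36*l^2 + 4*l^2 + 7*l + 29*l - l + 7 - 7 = 5*l^3 + 40*l^2 + 35*l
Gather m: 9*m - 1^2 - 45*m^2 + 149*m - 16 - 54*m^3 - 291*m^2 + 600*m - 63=-54*m^3 - 336*m^2 + 758*m - 80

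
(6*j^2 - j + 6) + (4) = 6*j^2 - j + 10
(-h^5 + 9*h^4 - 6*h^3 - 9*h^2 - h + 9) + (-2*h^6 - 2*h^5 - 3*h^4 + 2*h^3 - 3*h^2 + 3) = -2*h^6 - 3*h^5 + 6*h^4 - 4*h^3 - 12*h^2 - h + 12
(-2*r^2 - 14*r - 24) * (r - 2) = -2*r^3 - 10*r^2 + 4*r + 48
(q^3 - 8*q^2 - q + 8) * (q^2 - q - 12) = q^5 - 9*q^4 - 5*q^3 + 105*q^2 + 4*q - 96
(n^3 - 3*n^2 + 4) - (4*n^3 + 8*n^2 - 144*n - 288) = -3*n^3 - 11*n^2 + 144*n + 292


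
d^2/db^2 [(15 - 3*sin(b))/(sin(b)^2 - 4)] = 3*(9*sin(b)^5 - 20*sin(b)^4 - 50*sin(b)^2 + 7*sin(b)/2 - 3*sin(3*b) - sin(5*b)/2 + 40)/((sin(b) - 2)^3*(sin(b) + 2)^3)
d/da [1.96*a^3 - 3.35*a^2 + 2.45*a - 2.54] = 5.88*a^2 - 6.7*a + 2.45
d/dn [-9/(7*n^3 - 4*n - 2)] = 9*(21*n^2 - 4)/(-7*n^3 + 4*n + 2)^2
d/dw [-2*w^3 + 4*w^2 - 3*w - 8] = -6*w^2 + 8*w - 3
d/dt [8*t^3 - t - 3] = 24*t^2 - 1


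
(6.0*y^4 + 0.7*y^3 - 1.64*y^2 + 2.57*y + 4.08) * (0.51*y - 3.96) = 3.06*y^5 - 23.403*y^4 - 3.6084*y^3 + 7.8051*y^2 - 8.0964*y - 16.1568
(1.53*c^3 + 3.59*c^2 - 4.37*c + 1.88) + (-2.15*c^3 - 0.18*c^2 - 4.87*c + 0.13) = -0.62*c^3 + 3.41*c^2 - 9.24*c + 2.01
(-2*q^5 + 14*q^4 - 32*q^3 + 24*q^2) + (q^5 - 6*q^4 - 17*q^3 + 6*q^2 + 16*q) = -q^5 + 8*q^4 - 49*q^3 + 30*q^2 + 16*q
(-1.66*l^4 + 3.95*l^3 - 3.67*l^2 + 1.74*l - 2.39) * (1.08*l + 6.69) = -1.7928*l^5 - 6.8394*l^4 + 22.4619*l^3 - 22.6731*l^2 + 9.0594*l - 15.9891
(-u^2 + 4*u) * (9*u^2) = -9*u^4 + 36*u^3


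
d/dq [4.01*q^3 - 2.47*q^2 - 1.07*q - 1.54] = 12.03*q^2 - 4.94*q - 1.07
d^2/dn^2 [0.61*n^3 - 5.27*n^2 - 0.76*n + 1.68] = 3.66*n - 10.54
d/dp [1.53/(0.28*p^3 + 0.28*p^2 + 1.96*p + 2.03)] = (-1.2852*p^2 - 0.8568*p - 2.9988)/(0.28*p^3 + 0.28*p^2 + 1.96*p + 2.03)^2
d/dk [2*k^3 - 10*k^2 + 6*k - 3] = 6*k^2 - 20*k + 6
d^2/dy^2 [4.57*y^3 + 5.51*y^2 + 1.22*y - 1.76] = 27.42*y + 11.02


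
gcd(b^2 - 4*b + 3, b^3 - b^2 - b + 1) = b - 1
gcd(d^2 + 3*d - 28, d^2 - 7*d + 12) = d - 4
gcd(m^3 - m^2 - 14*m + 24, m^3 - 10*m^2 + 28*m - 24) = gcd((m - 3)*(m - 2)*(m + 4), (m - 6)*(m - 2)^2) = m - 2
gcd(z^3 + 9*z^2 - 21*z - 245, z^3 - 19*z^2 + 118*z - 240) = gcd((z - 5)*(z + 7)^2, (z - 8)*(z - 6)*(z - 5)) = z - 5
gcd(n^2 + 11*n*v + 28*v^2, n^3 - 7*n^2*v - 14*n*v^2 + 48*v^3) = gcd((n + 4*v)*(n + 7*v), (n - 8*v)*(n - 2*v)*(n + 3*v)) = 1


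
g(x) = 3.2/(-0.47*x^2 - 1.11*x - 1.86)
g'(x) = 3.2*(0.94*x + 1.11)/(-0.47*x^2 - 1.11*x - 1.86)^2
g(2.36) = -0.45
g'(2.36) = 0.21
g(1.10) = -0.88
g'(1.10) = 0.52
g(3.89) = -0.24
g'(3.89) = 0.09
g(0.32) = -1.41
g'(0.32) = 0.88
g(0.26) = -1.47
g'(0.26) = 0.91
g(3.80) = -0.25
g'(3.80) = 0.09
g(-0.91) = -2.58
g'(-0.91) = 0.53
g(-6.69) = -0.21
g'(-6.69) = -0.07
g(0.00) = -1.72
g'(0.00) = 1.03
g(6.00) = -0.13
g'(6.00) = 0.03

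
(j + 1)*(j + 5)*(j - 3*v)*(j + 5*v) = j^4 + 2*j^3*v + 6*j^3 - 15*j^2*v^2 + 12*j^2*v + 5*j^2 - 90*j*v^2 + 10*j*v - 75*v^2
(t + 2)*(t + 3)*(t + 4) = t^3 + 9*t^2 + 26*t + 24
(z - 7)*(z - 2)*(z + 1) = z^3 - 8*z^2 + 5*z + 14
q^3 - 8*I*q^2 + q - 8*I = (q - 8*I)*(q - I)*(q + I)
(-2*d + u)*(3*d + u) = -6*d^2 + d*u + u^2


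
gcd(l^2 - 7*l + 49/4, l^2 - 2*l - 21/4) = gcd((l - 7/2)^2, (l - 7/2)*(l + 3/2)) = l - 7/2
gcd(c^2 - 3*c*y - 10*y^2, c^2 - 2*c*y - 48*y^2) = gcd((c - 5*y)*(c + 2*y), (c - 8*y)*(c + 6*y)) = 1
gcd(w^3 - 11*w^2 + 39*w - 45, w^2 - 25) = w - 5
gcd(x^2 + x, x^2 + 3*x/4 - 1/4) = x + 1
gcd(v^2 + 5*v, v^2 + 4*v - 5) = v + 5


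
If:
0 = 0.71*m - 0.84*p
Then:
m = 1.1830985915493*p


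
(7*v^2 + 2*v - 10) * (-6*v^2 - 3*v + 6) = -42*v^4 - 33*v^3 + 96*v^2 + 42*v - 60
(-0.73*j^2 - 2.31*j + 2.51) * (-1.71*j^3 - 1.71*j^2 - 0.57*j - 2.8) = 1.2483*j^5 + 5.1984*j^4 + 0.0741000000000005*j^3 - 0.9314*j^2 + 5.0373*j - 7.028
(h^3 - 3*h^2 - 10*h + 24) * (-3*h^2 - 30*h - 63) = -3*h^5 - 21*h^4 + 57*h^3 + 417*h^2 - 90*h - 1512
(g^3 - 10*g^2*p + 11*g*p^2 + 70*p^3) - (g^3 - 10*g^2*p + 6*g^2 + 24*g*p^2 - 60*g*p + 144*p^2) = -6*g^2 - 13*g*p^2 + 60*g*p + 70*p^3 - 144*p^2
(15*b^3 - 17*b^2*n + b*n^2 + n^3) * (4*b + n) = 60*b^4 - 53*b^3*n - 13*b^2*n^2 + 5*b*n^3 + n^4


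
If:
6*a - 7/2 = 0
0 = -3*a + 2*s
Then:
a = 7/12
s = 7/8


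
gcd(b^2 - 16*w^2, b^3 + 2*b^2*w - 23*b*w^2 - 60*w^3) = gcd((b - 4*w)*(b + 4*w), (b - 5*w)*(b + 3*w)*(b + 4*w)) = b + 4*w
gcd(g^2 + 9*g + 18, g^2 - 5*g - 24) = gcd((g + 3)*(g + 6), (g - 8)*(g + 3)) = g + 3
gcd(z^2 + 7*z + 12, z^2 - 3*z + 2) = 1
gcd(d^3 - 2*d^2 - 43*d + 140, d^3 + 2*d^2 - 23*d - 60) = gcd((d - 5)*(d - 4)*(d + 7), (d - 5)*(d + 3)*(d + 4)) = d - 5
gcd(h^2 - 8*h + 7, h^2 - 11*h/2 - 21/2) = h - 7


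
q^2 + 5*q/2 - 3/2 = (q - 1/2)*(q + 3)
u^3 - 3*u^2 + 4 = (u - 2)^2*(u + 1)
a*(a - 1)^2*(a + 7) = a^4 + 5*a^3 - 13*a^2 + 7*a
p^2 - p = p*(p - 1)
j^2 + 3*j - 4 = (j - 1)*(j + 4)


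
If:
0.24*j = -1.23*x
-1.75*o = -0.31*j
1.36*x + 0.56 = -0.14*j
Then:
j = 4.47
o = 0.79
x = -0.87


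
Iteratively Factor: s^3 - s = (s)*(s^2 - 1) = s*(s + 1)*(s - 1)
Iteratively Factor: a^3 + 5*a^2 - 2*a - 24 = (a - 2)*(a^2 + 7*a + 12) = (a - 2)*(a + 3)*(a + 4)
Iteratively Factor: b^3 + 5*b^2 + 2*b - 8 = (b + 4)*(b^2 + b - 2) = (b + 2)*(b + 4)*(b - 1)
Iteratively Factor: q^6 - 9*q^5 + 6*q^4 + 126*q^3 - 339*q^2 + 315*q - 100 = (q - 5)*(q^5 - 4*q^4 - 14*q^3 + 56*q^2 - 59*q + 20) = (q - 5)*(q - 1)*(q^4 - 3*q^3 - 17*q^2 + 39*q - 20) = (q - 5)*(q - 1)^2*(q^3 - 2*q^2 - 19*q + 20) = (q - 5)^2*(q - 1)^2*(q^2 + 3*q - 4) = (q - 5)^2*(q - 1)^3*(q + 4)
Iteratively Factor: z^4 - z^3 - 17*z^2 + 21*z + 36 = (z + 1)*(z^3 - 2*z^2 - 15*z + 36) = (z + 1)*(z + 4)*(z^2 - 6*z + 9) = (z - 3)*(z + 1)*(z + 4)*(z - 3)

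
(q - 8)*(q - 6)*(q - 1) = q^3 - 15*q^2 + 62*q - 48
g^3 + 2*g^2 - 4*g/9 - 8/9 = (g - 2/3)*(g + 2/3)*(g + 2)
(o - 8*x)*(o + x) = o^2 - 7*o*x - 8*x^2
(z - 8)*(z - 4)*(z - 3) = z^3 - 15*z^2 + 68*z - 96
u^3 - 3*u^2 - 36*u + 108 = (u - 6)*(u - 3)*(u + 6)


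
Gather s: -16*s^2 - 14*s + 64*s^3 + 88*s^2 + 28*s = 64*s^3 + 72*s^2 + 14*s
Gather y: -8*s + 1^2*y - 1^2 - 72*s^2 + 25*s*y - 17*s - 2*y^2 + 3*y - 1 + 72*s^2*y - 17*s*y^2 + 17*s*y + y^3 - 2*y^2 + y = -72*s^2 - 25*s + y^3 + y^2*(-17*s - 4) + y*(72*s^2 + 42*s + 5) - 2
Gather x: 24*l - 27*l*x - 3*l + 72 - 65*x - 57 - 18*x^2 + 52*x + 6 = 21*l - 18*x^2 + x*(-27*l - 13) + 21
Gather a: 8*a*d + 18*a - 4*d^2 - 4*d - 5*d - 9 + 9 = a*(8*d + 18) - 4*d^2 - 9*d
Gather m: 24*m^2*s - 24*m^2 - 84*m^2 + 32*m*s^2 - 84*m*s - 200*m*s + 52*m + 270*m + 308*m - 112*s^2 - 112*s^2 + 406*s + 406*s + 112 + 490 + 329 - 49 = m^2*(24*s - 108) + m*(32*s^2 - 284*s + 630) - 224*s^2 + 812*s + 882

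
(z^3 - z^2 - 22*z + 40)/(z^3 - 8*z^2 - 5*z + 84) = (z^2 + 3*z - 10)/(z^2 - 4*z - 21)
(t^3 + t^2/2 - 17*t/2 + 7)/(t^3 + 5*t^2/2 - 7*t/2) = (t - 2)/t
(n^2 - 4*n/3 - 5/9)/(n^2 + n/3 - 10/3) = (n + 1/3)/(n + 2)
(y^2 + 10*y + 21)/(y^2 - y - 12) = (y + 7)/(y - 4)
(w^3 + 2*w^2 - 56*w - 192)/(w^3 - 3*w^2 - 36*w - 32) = (w + 6)/(w + 1)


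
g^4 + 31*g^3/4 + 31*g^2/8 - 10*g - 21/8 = (g - 1)*(g + 1/4)*(g + 3/2)*(g + 7)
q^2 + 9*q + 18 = (q + 3)*(q + 6)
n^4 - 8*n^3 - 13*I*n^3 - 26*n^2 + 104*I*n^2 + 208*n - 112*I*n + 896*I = (n - 8)*(n - 8*I)*(n - 7*I)*(n + 2*I)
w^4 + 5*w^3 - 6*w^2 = w^2*(w - 1)*(w + 6)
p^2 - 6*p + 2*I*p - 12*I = (p - 6)*(p + 2*I)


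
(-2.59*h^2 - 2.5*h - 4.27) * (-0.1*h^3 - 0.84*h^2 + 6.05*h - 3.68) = 0.259*h^5 + 2.4256*h^4 - 13.1425*h^3 - 2.007*h^2 - 16.6335*h + 15.7136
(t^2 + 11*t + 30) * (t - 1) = t^3 + 10*t^2 + 19*t - 30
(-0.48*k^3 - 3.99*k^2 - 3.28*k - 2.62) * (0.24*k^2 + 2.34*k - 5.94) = -0.1152*k^5 - 2.0808*k^4 - 7.2726*k^3 + 15.3966*k^2 + 13.3524*k + 15.5628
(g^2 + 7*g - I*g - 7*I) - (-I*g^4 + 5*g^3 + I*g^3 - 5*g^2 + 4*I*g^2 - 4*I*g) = I*g^4 - 5*g^3 - I*g^3 + 6*g^2 - 4*I*g^2 + 7*g + 3*I*g - 7*I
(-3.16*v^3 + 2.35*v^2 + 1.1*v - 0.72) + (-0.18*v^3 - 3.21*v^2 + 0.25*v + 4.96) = -3.34*v^3 - 0.86*v^2 + 1.35*v + 4.24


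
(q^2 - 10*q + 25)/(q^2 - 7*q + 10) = (q - 5)/(q - 2)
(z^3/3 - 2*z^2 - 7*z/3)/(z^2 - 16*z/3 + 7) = z*(z^2 - 6*z - 7)/(3*z^2 - 16*z + 21)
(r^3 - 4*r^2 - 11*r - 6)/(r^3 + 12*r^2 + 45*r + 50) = (r^3 - 4*r^2 - 11*r - 6)/(r^3 + 12*r^2 + 45*r + 50)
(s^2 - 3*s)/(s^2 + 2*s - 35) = s*(s - 3)/(s^2 + 2*s - 35)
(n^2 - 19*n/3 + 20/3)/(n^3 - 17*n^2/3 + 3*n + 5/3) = (3*n - 4)/(3*n^2 - 2*n - 1)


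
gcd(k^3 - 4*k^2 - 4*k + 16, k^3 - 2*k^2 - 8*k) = k^2 - 2*k - 8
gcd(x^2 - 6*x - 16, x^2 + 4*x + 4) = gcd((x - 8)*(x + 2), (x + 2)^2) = x + 2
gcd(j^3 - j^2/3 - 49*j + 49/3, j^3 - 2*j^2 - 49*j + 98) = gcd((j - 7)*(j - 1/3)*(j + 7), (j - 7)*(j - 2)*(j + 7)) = j^2 - 49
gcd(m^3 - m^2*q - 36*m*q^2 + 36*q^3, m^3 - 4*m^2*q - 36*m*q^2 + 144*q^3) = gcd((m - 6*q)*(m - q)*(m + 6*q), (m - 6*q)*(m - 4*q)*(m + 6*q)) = -m^2 + 36*q^2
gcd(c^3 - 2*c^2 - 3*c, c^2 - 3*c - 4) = c + 1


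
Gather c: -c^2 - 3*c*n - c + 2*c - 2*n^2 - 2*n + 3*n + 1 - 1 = -c^2 + c*(1 - 3*n) - 2*n^2 + n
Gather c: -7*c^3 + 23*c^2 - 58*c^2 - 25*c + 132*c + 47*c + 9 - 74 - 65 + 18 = -7*c^3 - 35*c^2 + 154*c - 112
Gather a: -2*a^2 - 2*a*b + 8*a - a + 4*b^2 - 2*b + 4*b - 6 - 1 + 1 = -2*a^2 + a*(7 - 2*b) + 4*b^2 + 2*b - 6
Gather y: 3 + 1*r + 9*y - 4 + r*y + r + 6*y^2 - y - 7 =2*r + 6*y^2 + y*(r + 8) - 8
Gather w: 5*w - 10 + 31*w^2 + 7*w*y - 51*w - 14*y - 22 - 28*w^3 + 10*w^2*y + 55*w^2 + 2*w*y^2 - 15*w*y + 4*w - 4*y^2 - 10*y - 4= -28*w^3 + w^2*(10*y + 86) + w*(2*y^2 - 8*y - 42) - 4*y^2 - 24*y - 36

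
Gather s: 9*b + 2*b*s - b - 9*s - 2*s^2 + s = 8*b - 2*s^2 + s*(2*b - 8)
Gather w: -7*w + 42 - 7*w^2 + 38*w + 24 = -7*w^2 + 31*w + 66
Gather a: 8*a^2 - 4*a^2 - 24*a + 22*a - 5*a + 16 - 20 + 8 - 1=4*a^2 - 7*a + 3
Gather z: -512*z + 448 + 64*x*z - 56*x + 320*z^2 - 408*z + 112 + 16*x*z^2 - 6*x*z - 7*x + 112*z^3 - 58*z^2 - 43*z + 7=-63*x + 112*z^3 + z^2*(16*x + 262) + z*(58*x - 963) + 567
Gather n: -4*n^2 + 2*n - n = -4*n^2 + n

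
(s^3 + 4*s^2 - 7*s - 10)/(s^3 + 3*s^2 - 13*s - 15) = (s - 2)/(s - 3)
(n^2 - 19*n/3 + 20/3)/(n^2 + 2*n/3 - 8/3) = (n - 5)/(n + 2)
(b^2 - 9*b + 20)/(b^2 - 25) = (b - 4)/(b + 5)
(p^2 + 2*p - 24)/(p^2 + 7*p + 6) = (p - 4)/(p + 1)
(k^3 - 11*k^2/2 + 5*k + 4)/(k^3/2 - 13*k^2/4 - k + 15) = 2*(2*k^3 - 11*k^2 + 10*k + 8)/(2*k^3 - 13*k^2 - 4*k + 60)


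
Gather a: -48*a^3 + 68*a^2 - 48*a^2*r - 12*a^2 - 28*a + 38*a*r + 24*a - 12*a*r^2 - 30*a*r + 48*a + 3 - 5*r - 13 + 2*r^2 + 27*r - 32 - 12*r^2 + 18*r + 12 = -48*a^3 + a^2*(56 - 48*r) + a*(-12*r^2 + 8*r + 44) - 10*r^2 + 40*r - 30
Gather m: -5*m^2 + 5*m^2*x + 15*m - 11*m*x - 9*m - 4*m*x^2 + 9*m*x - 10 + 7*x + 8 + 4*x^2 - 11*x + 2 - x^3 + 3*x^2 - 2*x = m^2*(5*x - 5) + m*(-4*x^2 - 2*x + 6) - x^3 + 7*x^2 - 6*x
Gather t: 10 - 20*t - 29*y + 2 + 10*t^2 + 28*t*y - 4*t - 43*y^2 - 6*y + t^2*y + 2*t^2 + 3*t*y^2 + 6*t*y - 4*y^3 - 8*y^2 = t^2*(y + 12) + t*(3*y^2 + 34*y - 24) - 4*y^3 - 51*y^2 - 35*y + 12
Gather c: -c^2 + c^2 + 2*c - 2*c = 0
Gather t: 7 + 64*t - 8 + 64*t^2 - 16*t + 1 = 64*t^2 + 48*t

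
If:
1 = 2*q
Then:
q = 1/2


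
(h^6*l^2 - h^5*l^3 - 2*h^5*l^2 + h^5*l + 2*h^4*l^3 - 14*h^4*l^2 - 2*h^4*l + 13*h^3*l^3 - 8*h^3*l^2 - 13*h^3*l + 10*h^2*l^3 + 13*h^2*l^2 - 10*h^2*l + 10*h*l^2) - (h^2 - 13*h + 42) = h^6*l^2 - h^5*l^3 - 2*h^5*l^2 + h^5*l + 2*h^4*l^3 - 14*h^4*l^2 - 2*h^4*l + 13*h^3*l^3 - 8*h^3*l^2 - 13*h^3*l + 10*h^2*l^3 + 13*h^2*l^2 - 10*h^2*l - h^2 + 10*h*l^2 + 13*h - 42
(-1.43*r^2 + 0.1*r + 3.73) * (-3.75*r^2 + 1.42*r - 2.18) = 5.3625*r^4 - 2.4056*r^3 - 10.7281*r^2 + 5.0786*r - 8.1314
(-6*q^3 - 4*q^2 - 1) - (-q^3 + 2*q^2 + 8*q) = -5*q^3 - 6*q^2 - 8*q - 1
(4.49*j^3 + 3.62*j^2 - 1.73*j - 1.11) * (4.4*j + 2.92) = 19.756*j^4 + 29.0388*j^3 + 2.9584*j^2 - 9.9356*j - 3.2412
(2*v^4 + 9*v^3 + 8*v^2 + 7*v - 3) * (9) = 18*v^4 + 81*v^3 + 72*v^2 + 63*v - 27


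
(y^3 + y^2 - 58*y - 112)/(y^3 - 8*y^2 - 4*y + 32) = (y + 7)/(y - 2)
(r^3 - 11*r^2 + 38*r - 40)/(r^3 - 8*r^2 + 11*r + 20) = (r - 2)/(r + 1)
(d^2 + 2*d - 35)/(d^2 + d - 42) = (d - 5)/(d - 6)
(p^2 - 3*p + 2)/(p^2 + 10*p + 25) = (p^2 - 3*p + 2)/(p^2 + 10*p + 25)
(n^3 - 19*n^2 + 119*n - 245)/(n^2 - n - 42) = (n^2 - 12*n + 35)/(n + 6)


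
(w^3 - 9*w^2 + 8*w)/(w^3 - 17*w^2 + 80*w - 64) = w/(w - 8)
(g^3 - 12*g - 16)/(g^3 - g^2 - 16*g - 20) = (g - 4)/(g - 5)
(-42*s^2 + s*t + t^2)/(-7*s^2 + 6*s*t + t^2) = (6*s - t)/(s - t)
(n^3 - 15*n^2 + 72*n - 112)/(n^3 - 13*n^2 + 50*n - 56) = (n - 4)/(n - 2)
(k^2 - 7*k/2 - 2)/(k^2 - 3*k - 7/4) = 2*(k - 4)/(2*k - 7)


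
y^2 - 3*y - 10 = (y - 5)*(y + 2)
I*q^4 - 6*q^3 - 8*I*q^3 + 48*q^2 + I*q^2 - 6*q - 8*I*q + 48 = (q - 8)*(q + I)*(q + 6*I)*(I*q + 1)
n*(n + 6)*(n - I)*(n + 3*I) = n^4 + 6*n^3 + 2*I*n^3 + 3*n^2 + 12*I*n^2 + 18*n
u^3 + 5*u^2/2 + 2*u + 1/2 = (u + 1/2)*(u + 1)^2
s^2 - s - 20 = (s - 5)*(s + 4)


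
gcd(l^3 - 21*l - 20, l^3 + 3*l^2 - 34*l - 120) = l + 4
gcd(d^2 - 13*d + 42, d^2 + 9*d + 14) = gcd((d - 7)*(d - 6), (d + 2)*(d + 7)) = 1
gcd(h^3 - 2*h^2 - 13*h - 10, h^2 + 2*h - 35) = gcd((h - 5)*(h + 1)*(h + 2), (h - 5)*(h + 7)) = h - 5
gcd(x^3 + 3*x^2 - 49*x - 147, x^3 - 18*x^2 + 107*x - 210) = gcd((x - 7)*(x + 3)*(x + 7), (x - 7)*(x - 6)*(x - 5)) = x - 7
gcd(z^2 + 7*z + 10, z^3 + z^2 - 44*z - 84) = z + 2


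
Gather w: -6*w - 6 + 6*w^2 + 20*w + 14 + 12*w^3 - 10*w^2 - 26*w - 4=12*w^3 - 4*w^2 - 12*w + 4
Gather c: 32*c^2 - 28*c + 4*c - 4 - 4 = 32*c^2 - 24*c - 8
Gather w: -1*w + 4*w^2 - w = 4*w^2 - 2*w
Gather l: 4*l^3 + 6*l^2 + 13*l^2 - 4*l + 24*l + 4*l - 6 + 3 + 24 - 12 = 4*l^3 + 19*l^2 + 24*l + 9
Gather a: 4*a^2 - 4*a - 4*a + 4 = 4*a^2 - 8*a + 4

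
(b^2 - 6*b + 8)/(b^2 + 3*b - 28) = (b - 2)/(b + 7)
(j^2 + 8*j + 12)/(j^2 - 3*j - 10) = (j + 6)/(j - 5)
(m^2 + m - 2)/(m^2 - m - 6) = (m - 1)/(m - 3)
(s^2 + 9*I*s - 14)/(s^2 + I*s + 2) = (s + 7*I)/(s - I)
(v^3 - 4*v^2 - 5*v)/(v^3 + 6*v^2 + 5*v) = (v - 5)/(v + 5)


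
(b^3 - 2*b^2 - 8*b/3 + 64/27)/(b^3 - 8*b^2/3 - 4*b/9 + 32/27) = (3*b + 4)/(3*b + 2)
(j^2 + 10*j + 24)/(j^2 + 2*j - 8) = (j + 6)/(j - 2)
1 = 1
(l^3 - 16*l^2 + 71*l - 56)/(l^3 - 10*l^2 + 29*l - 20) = (l^2 - 15*l + 56)/(l^2 - 9*l + 20)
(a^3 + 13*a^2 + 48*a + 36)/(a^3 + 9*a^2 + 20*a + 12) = (a + 6)/(a + 2)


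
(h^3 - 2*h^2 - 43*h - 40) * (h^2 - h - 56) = h^5 - 3*h^4 - 97*h^3 + 115*h^2 + 2448*h + 2240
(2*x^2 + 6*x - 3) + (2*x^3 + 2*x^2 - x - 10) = 2*x^3 + 4*x^2 + 5*x - 13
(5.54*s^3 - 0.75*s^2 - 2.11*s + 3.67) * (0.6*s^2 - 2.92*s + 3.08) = 3.324*s^5 - 16.6268*s^4 + 17.9872*s^3 + 6.0532*s^2 - 17.2152*s + 11.3036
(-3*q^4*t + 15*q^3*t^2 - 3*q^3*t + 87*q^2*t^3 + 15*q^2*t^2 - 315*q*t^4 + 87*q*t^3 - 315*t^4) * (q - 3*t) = -3*q^5*t + 24*q^4*t^2 - 3*q^4*t + 42*q^3*t^3 + 24*q^3*t^2 - 576*q^2*t^4 + 42*q^2*t^3 + 945*q*t^5 - 576*q*t^4 + 945*t^5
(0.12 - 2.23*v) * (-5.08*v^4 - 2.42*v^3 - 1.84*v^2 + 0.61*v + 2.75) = 11.3284*v^5 + 4.787*v^4 + 3.8128*v^3 - 1.5811*v^2 - 6.0593*v + 0.33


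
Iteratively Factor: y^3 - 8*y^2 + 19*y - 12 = (y - 3)*(y^2 - 5*y + 4) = (y - 4)*(y - 3)*(y - 1)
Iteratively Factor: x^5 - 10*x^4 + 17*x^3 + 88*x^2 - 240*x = (x - 4)*(x^4 - 6*x^3 - 7*x^2 + 60*x) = x*(x - 4)*(x^3 - 6*x^2 - 7*x + 60) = x*(x - 4)*(x + 3)*(x^2 - 9*x + 20) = x*(x - 4)^2*(x + 3)*(x - 5)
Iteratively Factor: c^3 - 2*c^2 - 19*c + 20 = (c - 5)*(c^2 + 3*c - 4) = (c - 5)*(c + 4)*(c - 1)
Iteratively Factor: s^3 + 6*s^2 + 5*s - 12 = (s + 4)*(s^2 + 2*s - 3) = (s + 3)*(s + 4)*(s - 1)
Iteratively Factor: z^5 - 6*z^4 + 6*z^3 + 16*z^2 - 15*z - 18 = (z - 2)*(z^4 - 4*z^3 - 2*z^2 + 12*z + 9) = (z - 3)*(z - 2)*(z^3 - z^2 - 5*z - 3) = (z - 3)*(z - 2)*(z + 1)*(z^2 - 2*z - 3) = (z - 3)*(z - 2)*(z + 1)^2*(z - 3)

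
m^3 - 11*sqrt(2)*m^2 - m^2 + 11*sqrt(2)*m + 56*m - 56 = (m - 1)*(m - 7*sqrt(2))*(m - 4*sqrt(2))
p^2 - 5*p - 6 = (p - 6)*(p + 1)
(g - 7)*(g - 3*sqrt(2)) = g^2 - 7*g - 3*sqrt(2)*g + 21*sqrt(2)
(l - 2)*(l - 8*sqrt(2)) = l^2 - 8*sqrt(2)*l - 2*l + 16*sqrt(2)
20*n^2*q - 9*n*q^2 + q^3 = q*(-5*n + q)*(-4*n + q)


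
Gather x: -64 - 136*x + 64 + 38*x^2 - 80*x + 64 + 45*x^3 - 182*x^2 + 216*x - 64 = 45*x^3 - 144*x^2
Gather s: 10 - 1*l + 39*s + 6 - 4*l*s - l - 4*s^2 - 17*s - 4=-2*l - 4*s^2 + s*(22 - 4*l) + 12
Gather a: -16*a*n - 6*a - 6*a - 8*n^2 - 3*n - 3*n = a*(-16*n - 12) - 8*n^2 - 6*n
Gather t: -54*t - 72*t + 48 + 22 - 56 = 14 - 126*t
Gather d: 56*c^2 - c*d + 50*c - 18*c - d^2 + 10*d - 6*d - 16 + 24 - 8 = 56*c^2 + 32*c - d^2 + d*(4 - c)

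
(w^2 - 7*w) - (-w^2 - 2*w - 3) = 2*w^2 - 5*w + 3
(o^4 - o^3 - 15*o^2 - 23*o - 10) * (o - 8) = o^5 - 9*o^4 - 7*o^3 + 97*o^2 + 174*o + 80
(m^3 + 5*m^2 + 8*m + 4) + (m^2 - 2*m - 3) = m^3 + 6*m^2 + 6*m + 1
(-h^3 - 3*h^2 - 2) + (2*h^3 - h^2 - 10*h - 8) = h^3 - 4*h^2 - 10*h - 10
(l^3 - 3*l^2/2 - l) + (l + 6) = l^3 - 3*l^2/2 + 6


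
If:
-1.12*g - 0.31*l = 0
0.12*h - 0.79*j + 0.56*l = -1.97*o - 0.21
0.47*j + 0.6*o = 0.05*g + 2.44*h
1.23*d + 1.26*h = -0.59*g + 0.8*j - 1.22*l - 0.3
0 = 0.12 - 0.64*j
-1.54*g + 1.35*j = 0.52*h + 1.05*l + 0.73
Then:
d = 0.51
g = 0.23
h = 0.08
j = 0.19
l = -0.83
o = 0.20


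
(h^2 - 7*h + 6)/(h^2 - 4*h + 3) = (h - 6)/(h - 3)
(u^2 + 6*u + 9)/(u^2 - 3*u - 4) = (u^2 + 6*u + 9)/(u^2 - 3*u - 4)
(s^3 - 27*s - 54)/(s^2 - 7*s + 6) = (s^2 + 6*s + 9)/(s - 1)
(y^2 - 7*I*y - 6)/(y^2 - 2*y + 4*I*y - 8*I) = (y^2 - 7*I*y - 6)/(y^2 + y*(-2 + 4*I) - 8*I)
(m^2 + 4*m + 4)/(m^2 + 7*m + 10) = (m + 2)/(m + 5)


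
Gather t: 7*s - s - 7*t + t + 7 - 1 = 6*s - 6*t + 6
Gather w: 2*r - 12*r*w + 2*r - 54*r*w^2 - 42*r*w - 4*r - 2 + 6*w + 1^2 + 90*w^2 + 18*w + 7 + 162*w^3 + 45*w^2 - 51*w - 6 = 162*w^3 + w^2*(135 - 54*r) + w*(-54*r - 27)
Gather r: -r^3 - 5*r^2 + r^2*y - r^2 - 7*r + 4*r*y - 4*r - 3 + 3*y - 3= -r^3 + r^2*(y - 6) + r*(4*y - 11) + 3*y - 6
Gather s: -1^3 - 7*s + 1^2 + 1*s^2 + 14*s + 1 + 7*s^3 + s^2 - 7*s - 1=7*s^3 + 2*s^2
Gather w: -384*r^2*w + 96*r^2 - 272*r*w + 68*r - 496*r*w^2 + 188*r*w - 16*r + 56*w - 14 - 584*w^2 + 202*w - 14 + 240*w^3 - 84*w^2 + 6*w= 96*r^2 + 52*r + 240*w^3 + w^2*(-496*r - 668) + w*(-384*r^2 - 84*r + 264) - 28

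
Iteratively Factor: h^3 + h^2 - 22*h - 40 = (h - 5)*(h^2 + 6*h + 8) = (h - 5)*(h + 2)*(h + 4)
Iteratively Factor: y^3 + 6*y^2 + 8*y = (y + 4)*(y^2 + 2*y) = y*(y + 4)*(y + 2)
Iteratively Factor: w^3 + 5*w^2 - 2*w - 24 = (w + 4)*(w^2 + w - 6) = (w - 2)*(w + 4)*(w + 3)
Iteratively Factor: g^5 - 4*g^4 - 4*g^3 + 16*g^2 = (g)*(g^4 - 4*g^3 - 4*g^2 + 16*g) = g^2*(g^3 - 4*g^2 - 4*g + 16) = g^2*(g + 2)*(g^2 - 6*g + 8) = g^2*(g - 2)*(g + 2)*(g - 4)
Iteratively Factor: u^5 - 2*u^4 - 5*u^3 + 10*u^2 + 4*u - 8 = (u + 1)*(u^4 - 3*u^3 - 2*u^2 + 12*u - 8) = (u - 2)*(u + 1)*(u^3 - u^2 - 4*u + 4) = (u - 2)^2*(u + 1)*(u^2 + u - 2) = (u - 2)^2*(u - 1)*(u + 1)*(u + 2)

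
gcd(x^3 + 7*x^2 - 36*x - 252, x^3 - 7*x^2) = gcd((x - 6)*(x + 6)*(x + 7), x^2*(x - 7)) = 1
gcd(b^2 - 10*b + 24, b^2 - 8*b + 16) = b - 4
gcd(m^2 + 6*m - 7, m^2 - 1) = m - 1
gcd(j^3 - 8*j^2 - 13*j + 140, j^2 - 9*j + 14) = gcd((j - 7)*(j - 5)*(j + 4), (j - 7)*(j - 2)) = j - 7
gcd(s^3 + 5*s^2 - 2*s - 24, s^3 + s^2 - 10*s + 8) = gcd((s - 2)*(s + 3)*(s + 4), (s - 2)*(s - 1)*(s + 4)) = s^2 + 2*s - 8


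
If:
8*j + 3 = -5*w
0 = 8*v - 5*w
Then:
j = -5*w/8 - 3/8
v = 5*w/8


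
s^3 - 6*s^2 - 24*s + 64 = (s - 8)*(s - 2)*(s + 4)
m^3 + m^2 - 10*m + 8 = (m - 2)*(m - 1)*(m + 4)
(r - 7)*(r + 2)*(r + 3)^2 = r^4 + r^3 - 35*r^2 - 129*r - 126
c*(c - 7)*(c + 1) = c^3 - 6*c^2 - 7*c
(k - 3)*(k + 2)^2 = k^3 + k^2 - 8*k - 12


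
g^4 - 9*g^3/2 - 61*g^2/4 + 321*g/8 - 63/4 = (g - 6)*(g - 3/2)*(g - 1/2)*(g + 7/2)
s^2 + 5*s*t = s*(s + 5*t)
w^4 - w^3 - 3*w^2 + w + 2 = (w - 2)*(w - 1)*(w + 1)^2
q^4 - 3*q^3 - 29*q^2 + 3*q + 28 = (q - 7)*(q - 1)*(q + 1)*(q + 4)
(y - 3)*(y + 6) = y^2 + 3*y - 18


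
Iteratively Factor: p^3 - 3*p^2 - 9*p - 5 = (p + 1)*(p^2 - 4*p - 5) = (p - 5)*(p + 1)*(p + 1)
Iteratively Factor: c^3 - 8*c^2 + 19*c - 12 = (c - 1)*(c^2 - 7*c + 12) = (c - 4)*(c - 1)*(c - 3)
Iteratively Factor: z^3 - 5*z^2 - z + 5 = (z + 1)*(z^2 - 6*z + 5) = (z - 1)*(z + 1)*(z - 5)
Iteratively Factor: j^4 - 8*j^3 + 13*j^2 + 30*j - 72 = (j - 3)*(j^3 - 5*j^2 - 2*j + 24) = (j - 3)^2*(j^2 - 2*j - 8) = (j - 3)^2*(j + 2)*(j - 4)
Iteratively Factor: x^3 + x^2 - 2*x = (x + 2)*(x^2 - x) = (x - 1)*(x + 2)*(x)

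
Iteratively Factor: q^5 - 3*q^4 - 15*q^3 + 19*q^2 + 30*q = (q)*(q^4 - 3*q^3 - 15*q^2 + 19*q + 30) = q*(q - 2)*(q^3 - q^2 - 17*q - 15) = q*(q - 5)*(q - 2)*(q^2 + 4*q + 3) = q*(q - 5)*(q - 2)*(q + 3)*(q + 1)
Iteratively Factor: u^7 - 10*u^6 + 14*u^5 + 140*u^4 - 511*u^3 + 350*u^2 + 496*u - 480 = (u - 3)*(u^6 - 7*u^5 - 7*u^4 + 119*u^3 - 154*u^2 - 112*u + 160) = (u - 3)*(u - 2)*(u^5 - 5*u^4 - 17*u^3 + 85*u^2 + 16*u - 80) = (u - 3)*(u - 2)*(u + 1)*(u^4 - 6*u^3 - 11*u^2 + 96*u - 80) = (u - 4)*(u - 3)*(u - 2)*(u + 1)*(u^3 - 2*u^2 - 19*u + 20) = (u - 5)*(u - 4)*(u - 3)*(u - 2)*(u + 1)*(u^2 + 3*u - 4) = (u - 5)*(u - 4)*(u - 3)*(u - 2)*(u - 1)*(u + 1)*(u + 4)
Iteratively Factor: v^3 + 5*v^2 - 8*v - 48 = (v - 3)*(v^2 + 8*v + 16) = (v - 3)*(v + 4)*(v + 4)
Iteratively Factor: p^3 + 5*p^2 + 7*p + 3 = (p + 1)*(p^2 + 4*p + 3) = (p + 1)^2*(p + 3)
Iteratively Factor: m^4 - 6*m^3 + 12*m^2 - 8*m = (m - 2)*(m^3 - 4*m^2 + 4*m) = (m - 2)^2*(m^2 - 2*m) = (m - 2)^3*(m)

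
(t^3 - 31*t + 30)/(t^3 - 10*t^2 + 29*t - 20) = (t + 6)/(t - 4)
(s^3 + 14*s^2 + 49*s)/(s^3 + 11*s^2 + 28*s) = (s + 7)/(s + 4)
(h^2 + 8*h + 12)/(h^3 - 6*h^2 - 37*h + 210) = (h + 2)/(h^2 - 12*h + 35)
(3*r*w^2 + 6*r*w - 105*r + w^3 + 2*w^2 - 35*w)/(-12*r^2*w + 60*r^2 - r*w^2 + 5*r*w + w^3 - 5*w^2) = (-w - 7)/(4*r - w)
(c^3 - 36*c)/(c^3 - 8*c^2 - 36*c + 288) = c/(c - 8)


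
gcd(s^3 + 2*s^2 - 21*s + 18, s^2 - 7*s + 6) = s - 1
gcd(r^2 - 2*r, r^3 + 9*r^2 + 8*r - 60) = r - 2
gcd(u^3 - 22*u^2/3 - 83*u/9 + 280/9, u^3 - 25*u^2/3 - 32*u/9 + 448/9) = u^2 - 17*u/3 - 56/3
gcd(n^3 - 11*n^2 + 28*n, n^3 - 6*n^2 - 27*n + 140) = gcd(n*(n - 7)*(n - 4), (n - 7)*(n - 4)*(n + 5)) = n^2 - 11*n + 28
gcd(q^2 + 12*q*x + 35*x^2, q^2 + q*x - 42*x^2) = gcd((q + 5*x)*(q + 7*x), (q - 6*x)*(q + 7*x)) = q + 7*x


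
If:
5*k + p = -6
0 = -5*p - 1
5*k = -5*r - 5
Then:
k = -29/25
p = -1/5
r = 4/25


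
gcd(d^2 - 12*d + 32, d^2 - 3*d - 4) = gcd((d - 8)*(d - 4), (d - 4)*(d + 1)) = d - 4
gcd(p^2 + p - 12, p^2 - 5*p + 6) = p - 3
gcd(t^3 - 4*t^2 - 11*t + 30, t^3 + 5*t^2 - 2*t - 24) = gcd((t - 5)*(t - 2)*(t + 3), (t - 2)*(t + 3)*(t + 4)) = t^2 + t - 6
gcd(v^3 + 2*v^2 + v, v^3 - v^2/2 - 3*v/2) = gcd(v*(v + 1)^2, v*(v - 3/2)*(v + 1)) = v^2 + v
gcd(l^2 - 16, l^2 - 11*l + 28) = l - 4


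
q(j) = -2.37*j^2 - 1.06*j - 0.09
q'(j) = -4.74*j - 1.06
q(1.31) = -5.55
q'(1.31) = -7.27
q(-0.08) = -0.02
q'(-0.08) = -0.68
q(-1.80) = -5.86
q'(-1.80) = 7.47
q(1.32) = -5.62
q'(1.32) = -7.32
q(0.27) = -0.55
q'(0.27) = -2.34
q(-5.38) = -62.99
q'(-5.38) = 24.44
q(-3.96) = -33.06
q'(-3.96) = 17.71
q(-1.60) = -4.46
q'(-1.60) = 6.52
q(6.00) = -91.77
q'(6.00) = -29.50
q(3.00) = -24.60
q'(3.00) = -15.28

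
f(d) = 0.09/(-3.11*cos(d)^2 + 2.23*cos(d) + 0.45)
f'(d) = 0.09*(-6.22*sin(d)*cos(d) + 2.23*sin(d))/(-3.11*cos(d)^2 + 2.23*cos(d) + 0.45)^2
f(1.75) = -1.94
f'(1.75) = 137.93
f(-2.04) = -0.08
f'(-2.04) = -0.28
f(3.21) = -0.02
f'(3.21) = -0.00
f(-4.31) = -0.10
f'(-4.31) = 0.48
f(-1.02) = 0.12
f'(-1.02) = 0.13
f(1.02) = 0.12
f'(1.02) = -0.13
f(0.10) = -0.22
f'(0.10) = -0.21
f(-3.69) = -0.02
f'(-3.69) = 0.03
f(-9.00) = -0.02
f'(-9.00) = -0.02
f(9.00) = -0.02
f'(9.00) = 0.02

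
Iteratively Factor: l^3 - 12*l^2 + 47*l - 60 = (l - 5)*(l^2 - 7*l + 12) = (l - 5)*(l - 3)*(l - 4)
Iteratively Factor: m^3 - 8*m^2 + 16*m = (m - 4)*(m^2 - 4*m) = m*(m - 4)*(m - 4)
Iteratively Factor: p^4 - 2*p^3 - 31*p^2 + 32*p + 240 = (p + 3)*(p^3 - 5*p^2 - 16*p + 80) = (p - 5)*(p + 3)*(p^2 - 16) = (p - 5)*(p - 4)*(p + 3)*(p + 4)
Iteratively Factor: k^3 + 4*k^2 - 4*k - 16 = (k + 4)*(k^2 - 4) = (k - 2)*(k + 4)*(k + 2)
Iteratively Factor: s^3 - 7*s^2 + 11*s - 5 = (s - 5)*(s^2 - 2*s + 1) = (s - 5)*(s - 1)*(s - 1)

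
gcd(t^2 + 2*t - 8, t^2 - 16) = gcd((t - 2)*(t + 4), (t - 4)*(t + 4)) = t + 4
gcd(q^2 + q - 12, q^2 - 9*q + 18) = q - 3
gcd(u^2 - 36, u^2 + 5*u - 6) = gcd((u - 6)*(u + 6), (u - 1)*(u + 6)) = u + 6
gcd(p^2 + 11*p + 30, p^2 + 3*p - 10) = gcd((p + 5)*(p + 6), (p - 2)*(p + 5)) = p + 5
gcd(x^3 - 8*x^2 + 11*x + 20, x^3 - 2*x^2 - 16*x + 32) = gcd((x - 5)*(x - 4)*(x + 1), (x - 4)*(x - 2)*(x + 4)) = x - 4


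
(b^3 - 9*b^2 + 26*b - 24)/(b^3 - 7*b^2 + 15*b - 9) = (b^2 - 6*b + 8)/(b^2 - 4*b + 3)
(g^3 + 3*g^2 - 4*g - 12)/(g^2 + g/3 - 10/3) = 3*(g^2 + g - 6)/(3*g - 5)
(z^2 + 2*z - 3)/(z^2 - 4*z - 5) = (-z^2 - 2*z + 3)/(-z^2 + 4*z + 5)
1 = 1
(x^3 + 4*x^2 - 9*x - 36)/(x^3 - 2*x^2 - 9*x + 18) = (x + 4)/(x - 2)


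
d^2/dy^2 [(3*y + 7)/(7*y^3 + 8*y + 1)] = 2*((3*y + 7)*(21*y^2 + 8)^2 - 3*(21*y^2 + 7*y*(3*y + 7) + 8)*(7*y^3 + 8*y + 1))/(7*y^3 + 8*y + 1)^3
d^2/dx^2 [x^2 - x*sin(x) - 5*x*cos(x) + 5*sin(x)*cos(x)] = x*sin(x) + 5*x*cos(x) + 10*sin(x) - 10*sin(2*x) - 2*cos(x) + 2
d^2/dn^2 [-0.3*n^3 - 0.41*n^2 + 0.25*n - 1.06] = -1.8*n - 0.82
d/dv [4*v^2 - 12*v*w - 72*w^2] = 8*v - 12*w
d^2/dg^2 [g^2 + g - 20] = 2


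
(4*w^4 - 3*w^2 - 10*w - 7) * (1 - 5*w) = -20*w^5 + 4*w^4 + 15*w^3 + 47*w^2 + 25*w - 7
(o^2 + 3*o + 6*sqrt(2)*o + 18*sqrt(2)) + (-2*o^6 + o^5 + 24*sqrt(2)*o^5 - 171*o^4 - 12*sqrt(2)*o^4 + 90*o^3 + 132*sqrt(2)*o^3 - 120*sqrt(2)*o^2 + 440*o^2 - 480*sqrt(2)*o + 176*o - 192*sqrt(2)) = -2*o^6 + o^5 + 24*sqrt(2)*o^5 - 171*o^4 - 12*sqrt(2)*o^4 + 90*o^3 + 132*sqrt(2)*o^3 - 120*sqrt(2)*o^2 + 441*o^2 - 474*sqrt(2)*o + 179*o - 174*sqrt(2)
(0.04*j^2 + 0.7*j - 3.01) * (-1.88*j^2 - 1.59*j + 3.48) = -0.0752*j^4 - 1.3796*j^3 + 4.685*j^2 + 7.2219*j - 10.4748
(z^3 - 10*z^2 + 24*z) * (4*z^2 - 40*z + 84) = 4*z^5 - 80*z^4 + 580*z^3 - 1800*z^2 + 2016*z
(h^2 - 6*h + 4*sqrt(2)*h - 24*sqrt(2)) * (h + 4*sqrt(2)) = h^3 - 6*h^2 + 8*sqrt(2)*h^2 - 48*sqrt(2)*h + 32*h - 192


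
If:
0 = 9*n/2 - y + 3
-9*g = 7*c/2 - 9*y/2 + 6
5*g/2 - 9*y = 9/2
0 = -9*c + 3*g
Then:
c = -33/107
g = -99/107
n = -268/321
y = -81/107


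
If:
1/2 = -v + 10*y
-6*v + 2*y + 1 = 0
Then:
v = 11/58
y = 2/29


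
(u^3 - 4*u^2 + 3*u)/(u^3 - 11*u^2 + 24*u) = (u - 1)/(u - 8)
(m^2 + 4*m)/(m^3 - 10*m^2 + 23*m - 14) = m*(m + 4)/(m^3 - 10*m^2 + 23*m - 14)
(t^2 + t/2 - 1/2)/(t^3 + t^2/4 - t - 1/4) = 2*(2*t - 1)/(4*t^2 - 3*t - 1)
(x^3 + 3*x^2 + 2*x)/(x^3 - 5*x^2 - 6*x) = (x + 2)/(x - 6)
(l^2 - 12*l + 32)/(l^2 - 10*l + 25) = (l^2 - 12*l + 32)/(l^2 - 10*l + 25)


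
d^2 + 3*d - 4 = (d - 1)*(d + 4)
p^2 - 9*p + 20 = (p - 5)*(p - 4)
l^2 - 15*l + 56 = (l - 8)*(l - 7)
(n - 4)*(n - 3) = n^2 - 7*n + 12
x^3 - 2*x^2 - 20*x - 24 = (x - 6)*(x + 2)^2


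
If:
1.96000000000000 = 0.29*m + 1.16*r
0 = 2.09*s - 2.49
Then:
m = 6.75862068965517 - 4.0*r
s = 1.19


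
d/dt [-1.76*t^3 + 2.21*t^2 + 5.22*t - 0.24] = -5.28*t^2 + 4.42*t + 5.22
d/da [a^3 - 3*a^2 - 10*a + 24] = 3*a^2 - 6*a - 10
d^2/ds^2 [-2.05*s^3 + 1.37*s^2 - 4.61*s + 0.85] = 2.74 - 12.3*s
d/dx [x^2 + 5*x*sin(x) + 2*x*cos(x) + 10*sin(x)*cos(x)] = -2*x*sin(x) + 5*x*cos(x) + 2*x + 5*sin(x) + 2*cos(x) + 10*cos(2*x)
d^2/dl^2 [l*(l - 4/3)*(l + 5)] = 6*l + 22/3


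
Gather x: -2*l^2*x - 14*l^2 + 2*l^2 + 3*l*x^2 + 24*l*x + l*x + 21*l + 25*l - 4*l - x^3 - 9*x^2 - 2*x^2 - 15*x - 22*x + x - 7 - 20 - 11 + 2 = -12*l^2 + 42*l - x^3 + x^2*(3*l - 11) + x*(-2*l^2 + 25*l - 36) - 36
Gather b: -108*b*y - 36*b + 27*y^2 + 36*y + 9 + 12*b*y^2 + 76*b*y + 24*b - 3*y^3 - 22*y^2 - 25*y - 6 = b*(12*y^2 - 32*y - 12) - 3*y^3 + 5*y^2 + 11*y + 3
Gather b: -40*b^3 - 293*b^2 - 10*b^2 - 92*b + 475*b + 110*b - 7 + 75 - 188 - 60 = -40*b^3 - 303*b^2 + 493*b - 180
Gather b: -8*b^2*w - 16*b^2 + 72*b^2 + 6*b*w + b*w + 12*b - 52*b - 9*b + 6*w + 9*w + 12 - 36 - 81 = b^2*(56 - 8*w) + b*(7*w - 49) + 15*w - 105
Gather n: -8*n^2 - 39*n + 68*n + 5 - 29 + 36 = -8*n^2 + 29*n + 12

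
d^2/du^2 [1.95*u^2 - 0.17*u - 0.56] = 3.90000000000000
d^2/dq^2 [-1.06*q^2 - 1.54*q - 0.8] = -2.12000000000000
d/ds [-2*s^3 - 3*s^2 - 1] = 6*s*(-s - 1)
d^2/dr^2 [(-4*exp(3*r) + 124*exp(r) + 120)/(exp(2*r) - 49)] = 4*(-exp(6*r) + 129*exp(4*r) + 120*exp(3*r) - 12495*exp(2*r) + 5880*exp(r) + 74431)*exp(r)/(exp(6*r) - 147*exp(4*r) + 7203*exp(2*r) - 117649)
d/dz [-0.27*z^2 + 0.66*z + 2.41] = 0.66 - 0.54*z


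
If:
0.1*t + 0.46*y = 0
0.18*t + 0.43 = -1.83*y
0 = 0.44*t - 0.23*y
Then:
No Solution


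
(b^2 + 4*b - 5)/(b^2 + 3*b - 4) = (b + 5)/(b + 4)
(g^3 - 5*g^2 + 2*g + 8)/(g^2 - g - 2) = g - 4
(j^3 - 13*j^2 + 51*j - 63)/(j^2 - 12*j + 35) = (j^2 - 6*j + 9)/(j - 5)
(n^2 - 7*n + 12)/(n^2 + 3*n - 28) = (n - 3)/(n + 7)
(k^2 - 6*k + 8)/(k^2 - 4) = (k - 4)/(k + 2)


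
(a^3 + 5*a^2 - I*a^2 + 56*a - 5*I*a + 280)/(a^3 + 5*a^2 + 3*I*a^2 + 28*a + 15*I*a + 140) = (a - 8*I)/(a - 4*I)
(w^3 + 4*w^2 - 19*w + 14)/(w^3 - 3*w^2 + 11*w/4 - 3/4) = 4*(w^2 + 5*w - 14)/(4*w^2 - 8*w + 3)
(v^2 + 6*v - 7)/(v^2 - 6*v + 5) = (v + 7)/(v - 5)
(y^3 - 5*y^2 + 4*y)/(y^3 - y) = (y - 4)/(y + 1)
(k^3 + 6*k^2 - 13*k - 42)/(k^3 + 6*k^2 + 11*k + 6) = (k^2 + 4*k - 21)/(k^2 + 4*k + 3)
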